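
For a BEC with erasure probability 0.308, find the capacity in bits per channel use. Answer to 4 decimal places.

0.6920 bits

Binary erasure channel: capacity C = 1 − ε.
C = 1 − 0.308 = 0.6920 bits per channel use.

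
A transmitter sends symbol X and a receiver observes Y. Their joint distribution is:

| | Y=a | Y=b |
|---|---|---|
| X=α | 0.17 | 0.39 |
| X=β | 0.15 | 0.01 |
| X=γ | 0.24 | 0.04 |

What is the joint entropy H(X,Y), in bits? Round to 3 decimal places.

2.121 bits

H(X,Y) = −Σ p(x,y)·log₂ p(x,y) over all 6 cells.
  cell (α,a): −0.17·log₂0.17 = 0.4346
  cell (α,b): −0.39·log₂0.39 = 0.5298
  cell (β,a): −0.15·log₂0.15 = 0.4105
  cell (β,b): −0.01·log₂0.01 = 0.0664
  cell (γ,a): −0.24·log₂0.24 = 0.4941
  cell (γ,b): −0.04·log₂0.04 = 0.1858
Sum = 2.121 bits.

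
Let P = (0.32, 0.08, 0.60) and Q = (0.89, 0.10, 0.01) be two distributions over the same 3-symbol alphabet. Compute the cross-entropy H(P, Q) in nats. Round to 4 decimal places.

H(P,Q) = −Σ p·ln q.
  −0.32·ln(0.89) = 0.03729
  −0.08·ln(0.10) = 0.18421
  −0.60·ln(0.01) = 2.76310
H(P,Q) = 2.9846 nats.

2.9846 nats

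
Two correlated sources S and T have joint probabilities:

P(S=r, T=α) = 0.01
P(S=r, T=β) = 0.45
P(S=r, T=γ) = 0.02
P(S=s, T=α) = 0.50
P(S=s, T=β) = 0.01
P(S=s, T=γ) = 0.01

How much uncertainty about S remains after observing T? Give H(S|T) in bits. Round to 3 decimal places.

0.168 bits

Marginals: p(S) = (0.4800, 0.5200), p(T) = (0.5100, 0.4600, 0.0300).
H(S|T) = Σ p(T) · H(S|T=·).
  T=α: p=0.5100, H(S|T=α) = 0.1392
  T=β: p=0.4600, H(S|T=β) = 0.1511
  T=γ: p=0.0300, H(S|T=γ) = 0.9183
Weighted sum = 0.168 bits.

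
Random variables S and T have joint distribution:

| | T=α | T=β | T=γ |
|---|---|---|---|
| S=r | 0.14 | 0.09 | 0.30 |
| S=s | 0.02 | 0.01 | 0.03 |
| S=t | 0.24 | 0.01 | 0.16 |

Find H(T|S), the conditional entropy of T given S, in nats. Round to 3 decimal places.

Marginals: p(S) = (0.5300, 0.0600, 0.4100), p(T) = (0.4000, 0.1100, 0.4900).
H(T|S) = Σ p(S) · H(T|S=·).
  S=r: p=0.5300, H(T|S=r) = 0.9749
  S=s: p=0.0600, H(T|S=s) = 1.0114
  S=t: p=0.4100, H(T|S=t) = 0.7713
Weighted sum = 0.894 nats.

0.894 nats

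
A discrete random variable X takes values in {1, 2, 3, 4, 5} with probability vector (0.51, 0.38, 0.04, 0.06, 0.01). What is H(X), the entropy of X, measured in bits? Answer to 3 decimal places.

H(X) = −Σ p·log₂ p.
  −(0.51)·log₂(0.51) = 0.4954
  −(0.38)·log₂(0.38) = 0.5305
  −(0.04)·log₂(0.04) = 0.1858
  −(0.06)·log₂(0.06) = 0.2435
  −(0.01)·log₂(0.01) = 0.0664
Sum: 0.4954 + 0.5305 + 0.1858 + 0.2435 + 0.0664 = 1.522 bits.

1.522 bits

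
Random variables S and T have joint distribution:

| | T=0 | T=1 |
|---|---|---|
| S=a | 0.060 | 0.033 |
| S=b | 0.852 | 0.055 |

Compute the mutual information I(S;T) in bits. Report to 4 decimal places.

Marginals: p(S) = (0.0930, 0.9070), p(T) = (0.9120, 0.0880).
I(S;T) = Σ p(x,y)·log₂[p(x,y)/(p(x)p(y))].
  (a,0): 0.060·log₂(0.7074) = -0.02996
  (a,1): 0.033·log₂(4.0323) = 0.06638
  (b,0): 0.852·log₂(1.0300) = 0.03633
  (b,1): 0.055·log₂(0.6891) = -0.02955
Sum = 0.0432 bits.

0.0432 bits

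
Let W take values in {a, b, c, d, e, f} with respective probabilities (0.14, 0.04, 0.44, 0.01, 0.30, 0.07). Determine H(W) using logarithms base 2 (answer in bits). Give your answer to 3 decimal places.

1.960 bits

H(W) = −Σ p·log₂ p.
  −(0.14)·log₂(0.14) = 0.3971
  −(0.04)·log₂(0.04) = 0.1858
  −(0.44)·log₂(0.44) = 0.5211
  −(0.01)·log₂(0.01) = 0.0664
  −(0.30)·log₂(0.30) = 0.5211
  −(0.07)·log₂(0.07) = 0.2686
Sum: 0.3971 + 0.1858 + 0.5211 + 0.0664 + 0.5211 + 0.2686 = 1.960 bits.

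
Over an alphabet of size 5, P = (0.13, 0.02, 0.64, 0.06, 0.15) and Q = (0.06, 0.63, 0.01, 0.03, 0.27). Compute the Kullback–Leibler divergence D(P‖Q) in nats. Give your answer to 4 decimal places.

2.6466 nats

D(P‖Q) = Σ p·ln(p/q).
  0.13·ln(0.13/0.06) = 0.10051
  0.02·ln(0.02/0.63) = -0.06900
  0.64·ln(0.64/0.01) = 2.66169
  0.06·ln(0.06/0.03) = 0.04159
  0.15·ln(0.15/0.27) = -0.08817
D(P‖Q) = 2.6466 nats.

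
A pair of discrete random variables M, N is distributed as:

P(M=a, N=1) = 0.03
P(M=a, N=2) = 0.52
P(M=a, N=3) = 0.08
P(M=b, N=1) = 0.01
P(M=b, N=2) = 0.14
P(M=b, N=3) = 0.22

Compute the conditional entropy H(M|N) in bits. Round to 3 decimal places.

0.775 bits

Marginals: p(M) = (0.6300, 0.3700), p(N) = (0.0400, 0.6600, 0.3000).
H(M|N) = Σ p(N) · H(M|N=·).
  N=1: p=0.0400, H(M|N=1) = 0.8113
  N=2: p=0.6600, H(M|N=2) = 0.7455
  N=3: p=0.3000, H(M|N=3) = 0.8366
Weighted sum = 0.775 bits.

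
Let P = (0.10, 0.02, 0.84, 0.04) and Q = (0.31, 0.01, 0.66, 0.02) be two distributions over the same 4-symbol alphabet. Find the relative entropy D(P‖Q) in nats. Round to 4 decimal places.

D(P‖Q) = Σ p·ln(p/q).
  0.10·ln(0.10/0.31) = -0.11314
  0.02·ln(0.02/0.01) = 0.01386
  0.84·ln(0.84/0.66) = 0.20258
  0.04·ln(0.04/0.02) = 0.02773
D(P‖Q) = 0.1310 nats.

0.1310 nats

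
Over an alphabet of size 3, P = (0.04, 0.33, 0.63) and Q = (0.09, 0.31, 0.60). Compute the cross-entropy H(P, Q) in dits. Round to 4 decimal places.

0.3494 dits

H(P,Q) = −Σ p·log₁₀ q.
  −0.04·log₁₀(0.09) = 0.04183
  −0.33·log₁₀(0.31) = 0.16785
  −0.63·log₁₀(0.60) = 0.13976
H(P,Q) = 0.3494 dits.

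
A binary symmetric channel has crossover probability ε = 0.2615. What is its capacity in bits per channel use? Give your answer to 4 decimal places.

0.1710 bits

Binary symmetric channel: C = 1 − h₂(ε) where h₂ is the binary entropy function.
h₂(0.2615) = −0.2615·log₂0.2615 − 0.7385·log₂0.7385 = 0.8290.
C = 1 − 0.8290 = 0.1710 bits per channel use.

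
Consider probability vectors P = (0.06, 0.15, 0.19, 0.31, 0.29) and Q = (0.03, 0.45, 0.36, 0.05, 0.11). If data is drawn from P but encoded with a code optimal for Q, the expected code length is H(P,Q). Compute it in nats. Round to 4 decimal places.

2.0931 nats

H(P,Q) = −Σ p·ln q.
  −0.06·ln(0.03) = 0.21039
  −0.15·ln(0.45) = 0.11978
  −0.19·ln(0.36) = 0.19411
  −0.31·ln(0.05) = 0.92868
  −0.29·ln(0.11) = 0.64011
H(P,Q) = 2.0931 nats.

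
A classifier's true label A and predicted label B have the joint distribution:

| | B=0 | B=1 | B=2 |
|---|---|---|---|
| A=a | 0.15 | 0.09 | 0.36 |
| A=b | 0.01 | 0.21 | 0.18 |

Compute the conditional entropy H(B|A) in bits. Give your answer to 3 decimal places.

Chain rule: H(B|A) = H(A,B) − H(A).
Marginals: p(A) = (0.6000, 0.4000), p(B) = (0.1600, 0.3000, 0.5400).
H(A,B) = 2.2384 bits; H(A) = 0.9710 bits.
H(B|A) = 2.2384 − 0.9710 = 1.267 bits.

1.267 bits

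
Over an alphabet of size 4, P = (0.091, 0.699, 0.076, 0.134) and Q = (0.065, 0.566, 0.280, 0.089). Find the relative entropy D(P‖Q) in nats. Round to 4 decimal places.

0.1339 nats

D(P‖Q) = Σ p·ln(p/q).
  0.091·ln(0.091/0.065) = 0.03062
  0.699·ln(0.699/0.566) = 0.14753
  0.076·ln(0.076/0.280) = -0.09911
  0.134·ln(0.134/0.089) = 0.05483
D(P‖Q) = 0.1339 nats.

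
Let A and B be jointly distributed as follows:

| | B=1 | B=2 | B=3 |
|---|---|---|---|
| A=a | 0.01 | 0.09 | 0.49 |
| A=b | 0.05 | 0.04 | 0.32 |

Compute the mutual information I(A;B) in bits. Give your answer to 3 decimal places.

0.038 bits

Marginals: p(A) = (0.5900, 0.4100), p(B) = (0.0600, 0.1300, 0.8100).
I(A;B) = H(A) + H(B) − H(A,B).
H(A) = 0.9765, H(B) = 0.8724, H(A,B) = 1.8113.
I(A;B) = 0.9765 + 0.8724 − 1.8113 = 0.038 bits.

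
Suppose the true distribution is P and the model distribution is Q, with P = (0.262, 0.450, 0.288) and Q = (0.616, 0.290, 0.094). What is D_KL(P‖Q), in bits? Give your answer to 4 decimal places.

0.4273 bits

D(P‖Q) = Σ p·log₂(p/q).
  0.262·log₂(0.262/0.616) = -0.32314
  0.450·log₂(0.450/0.290) = 0.28524
  0.288·log₂(0.288/0.094) = 0.46522
D(P‖Q) = 0.4273 bits.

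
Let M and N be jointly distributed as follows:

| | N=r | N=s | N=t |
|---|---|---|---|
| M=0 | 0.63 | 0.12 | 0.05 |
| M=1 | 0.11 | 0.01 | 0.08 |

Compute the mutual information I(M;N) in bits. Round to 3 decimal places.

0.097 bits

Marginals: p(M) = (0.8000, 0.2000), p(N) = (0.7400, 0.1300, 0.1300).
I(M;N) = H(M) + H(N) − H(M,N).
H(M) = 0.7219, H(N) = 1.0867, H(M,N) = 1.7113.
I(M;N) = 0.7219 + 1.0867 − 1.7113 = 0.097 bits.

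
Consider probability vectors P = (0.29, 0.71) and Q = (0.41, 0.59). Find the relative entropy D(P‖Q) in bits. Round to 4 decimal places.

D(P‖Q) = Σ p·log₂(p/q).
  0.29·log₂(0.29/0.41) = -0.14488
  0.71·log₂(0.71/0.59) = 0.18964
D(P‖Q) = 0.0448 bits.

0.0448 bits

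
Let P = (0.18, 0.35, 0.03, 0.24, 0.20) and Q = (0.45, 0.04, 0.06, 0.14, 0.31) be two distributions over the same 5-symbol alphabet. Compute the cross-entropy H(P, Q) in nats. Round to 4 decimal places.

H(P,Q) = −Σ p·ln q.
  −0.18·ln(0.45) = 0.14373
  −0.35·ln(0.04) = 1.12661
  −0.03·ln(0.06) = 0.08440
  −0.24·ln(0.14) = 0.47187
  −0.20·ln(0.31) = 0.23424
H(P,Q) = 2.0608 nats.

2.0608 nats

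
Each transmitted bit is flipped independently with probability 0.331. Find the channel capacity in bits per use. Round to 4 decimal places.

Binary symmetric channel: C = 1 − h₂(ε) where h₂ is the binary entropy function.
h₂(0.331) = −0.331·log₂0.331 − 0.669·log₂0.669 = 0.9159.
C = 1 − 0.9159 = 0.0841 bits per channel use.

0.0841 bits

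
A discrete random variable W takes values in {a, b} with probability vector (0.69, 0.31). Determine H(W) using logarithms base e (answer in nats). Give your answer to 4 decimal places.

0.6191 nats

H(W) = −Σ p·ln p.
  −(0.69)·ln(0.69) = 0.25603
  −(0.31)·ln(0.31) = 0.36307
Sum: 0.25603 + 0.36307 = 0.6191 nats.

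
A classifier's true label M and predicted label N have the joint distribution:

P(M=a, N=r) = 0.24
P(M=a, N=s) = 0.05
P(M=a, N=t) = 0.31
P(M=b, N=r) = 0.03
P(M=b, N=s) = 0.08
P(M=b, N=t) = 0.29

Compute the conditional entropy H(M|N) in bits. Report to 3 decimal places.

Marginals: p(M) = (0.6000, 0.4000), p(N) = (0.2700, 0.1300, 0.6000).
H(M|N) = Σ p(N) · H(M|N=·).
  N=r: p=0.2700, H(M|N=r) = 0.5033
  N=s: p=0.1300, H(M|N=s) = 0.9612
  N=t: p=0.6000, H(M|N=t) = 0.9992
Weighted sum = 0.860 bits.

0.860 bits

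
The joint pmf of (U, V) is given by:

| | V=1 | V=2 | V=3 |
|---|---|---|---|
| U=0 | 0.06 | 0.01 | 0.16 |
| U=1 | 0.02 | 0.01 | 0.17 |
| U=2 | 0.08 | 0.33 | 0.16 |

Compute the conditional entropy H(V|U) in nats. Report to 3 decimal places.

Chain rule: H(V|U) = H(U,V) − H(U).
Marginals: p(U) = (0.2300, 0.2000, 0.5700), p(V) = (0.1600, 0.3500, 0.4900).
H(U,V) = 1.7947 nats; H(U) = 0.9803 nats.
H(V|U) = 1.7947 − 0.9803 = 0.814 nats.

0.814 nats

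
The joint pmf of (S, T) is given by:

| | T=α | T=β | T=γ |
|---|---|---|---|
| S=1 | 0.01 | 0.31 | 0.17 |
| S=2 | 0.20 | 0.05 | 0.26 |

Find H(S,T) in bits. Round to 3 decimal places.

H(S,T) = −Σ p(x,y)·log₂ p(x,y) over all 6 cells.
  cell (1,α): −0.01·log₂0.01 = 0.0664
  cell (1,β): −0.31·log₂0.31 = 0.5238
  cell (1,γ): −0.17·log₂0.17 = 0.4346
  cell (2,α): −0.20·log₂0.20 = 0.4644
  cell (2,β): −0.05·log₂0.05 = 0.2161
  cell (2,γ): −0.26·log₂0.26 = 0.5053
Sum = 2.211 bits.

2.211 bits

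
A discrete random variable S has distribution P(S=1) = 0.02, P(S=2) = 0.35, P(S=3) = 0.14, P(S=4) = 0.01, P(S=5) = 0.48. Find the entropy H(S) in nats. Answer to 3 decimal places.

H(S) = −Σ p·ln p.
  −(0.02)·ln(0.02) = 0.0782
  −(0.35)·ln(0.35) = 0.3674
  −(0.14)·ln(0.14) = 0.2753
  −(0.01)·ln(0.01) = 0.0461
  −(0.48)·ln(0.48) = 0.3523
Sum: 0.0782 + 0.3674 + 0.2753 + 0.0461 + 0.3523 = 1.119 nats.

1.119 nats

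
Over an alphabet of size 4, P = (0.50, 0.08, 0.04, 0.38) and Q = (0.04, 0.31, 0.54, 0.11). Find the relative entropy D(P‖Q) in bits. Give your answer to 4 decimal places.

2.1950 bits

D(P‖Q) = Σ p·log₂(p/q).
  0.50·log₂(0.50/0.04) = 1.82193
  0.08·log₂(0.08/0.31) = -0.15634
  0.04·log₂(0.04/0.54) = -0.15020
  0.38·log₂(0.38/0.11) = 0.67963
D(P‖Q) = 2.1950 bits.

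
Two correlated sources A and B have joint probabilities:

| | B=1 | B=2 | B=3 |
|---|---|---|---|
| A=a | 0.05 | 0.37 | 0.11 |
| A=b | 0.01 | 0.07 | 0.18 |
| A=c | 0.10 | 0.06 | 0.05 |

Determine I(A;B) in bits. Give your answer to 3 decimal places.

Marginals: p(A) = (0.5300, 0.2600, 0.2100), p(B) = (0.1600, 0.5000, 0.3400).
I(A;B) = Σ p(x,y)·log₂[p(x,y)/(p(x)p(y))].
  (a,1): 0.05·log₂(0.5896) = -0.0381
  (a,2): 0.37·log₂(1.3962) = 0.1782
  (a,3): 0.11·log₂(0.6104) = -0.0783
  (b,1): 0.01·log₂(0.2404) = -0.0206
  (b,2): 0.07·log₂(0.5385) = -0.0625
  (b,3): 0.18·log₂(2.0362) = 0.1847
  (c,1): 0.10·log₂(2.9762) = 0.1573
  (c,2): 0.06·log₂(0.5714) = -0.0484
  (c,3): 0.05·log₂(0.7003) = -0.0257
Sum = 0.247 bits.

0.247 bits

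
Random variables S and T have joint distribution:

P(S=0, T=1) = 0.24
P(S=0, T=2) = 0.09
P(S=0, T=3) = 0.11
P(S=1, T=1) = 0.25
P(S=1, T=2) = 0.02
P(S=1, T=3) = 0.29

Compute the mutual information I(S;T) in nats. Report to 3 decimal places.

Marginals: p(S) = (0.4400, 0.5600), p(T) = (0.4900, 0.1100, 0.4000).
I(S;T) = Σ p(x,y)·ln[p(x,y)/(p(x)p(y))].
  (0,1): 0.24·ln(1.1132) = 0.0257
  (0,2): 0.09·ln(1.8595) = 0.0558
  (0,3): 0.11·ln(0.6250) = -0.0517
  (1,1): 0.25·ln(0.9111) = -0.0233
  (1,2): 0.02·ln(0.3247) = -0.0225
  (1,3): 0.29·ln(1.2946) = 0.0749
Sum = 0.059 nats.

0.059 nats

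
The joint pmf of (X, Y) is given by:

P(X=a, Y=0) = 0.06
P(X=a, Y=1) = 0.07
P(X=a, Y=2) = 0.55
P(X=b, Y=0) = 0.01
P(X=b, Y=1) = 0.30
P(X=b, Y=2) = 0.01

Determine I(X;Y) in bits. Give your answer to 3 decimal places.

0.532 bits

Marginals: p(X) = (0.6800, 0.3200), p(Y) = (0.0700, 0.3700, 0.5600).
I(X;Y) = Σ p(x,y)·log₂[p(x,y)/(p(x)p(y))].
  (a,0): 0.06·log₂(1.2605) = 0.0200
  (a,1): 0.07·log₂(0.2782) = -0.1292
  (a,2): 0.55·log₂(1.4443) = 0.2917
  (b,0): 0.01·log₂(0.4464) = -0.0116
  (b,1): 0.30·log₂(2.5338) = 0.4024
  (b,2): 0.01·log₂(0.0558) = -0.0416
Sum = 0.532 bits.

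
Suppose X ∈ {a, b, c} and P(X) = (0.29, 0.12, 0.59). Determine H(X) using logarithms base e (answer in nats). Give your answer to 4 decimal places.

H(X) = −Σ p·ln p.
  −(0.29)·ln(0.29) = 0.35898
  −(0.12)·ln(0.12) = 0.25443
  −(0.59)·ln(0.59) = 0.31130
Sum: 0.35898 + 0.25443 + 0.31130 = 0.9247 nats.

0.9247 nats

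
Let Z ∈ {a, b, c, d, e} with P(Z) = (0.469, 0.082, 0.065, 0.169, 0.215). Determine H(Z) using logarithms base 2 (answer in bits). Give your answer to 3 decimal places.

1.975 bits

H(Z) = −Σ p·log₂ p.
  −(0.469)·log₂(0.469) = 0.5123
  −(0.082)·log₂(0.082) = 0.2959
  −(0.065)·log₂(0.065) = 0.2563
  −(0.169)·log₂(0.169) = 0.4335
  −(0.215)·log₂(0.215) = 0.4768
Sum: 0.5123 + 0.2959 + 0.2563 + 0.4335 + 0.4768 = 1.975 bits.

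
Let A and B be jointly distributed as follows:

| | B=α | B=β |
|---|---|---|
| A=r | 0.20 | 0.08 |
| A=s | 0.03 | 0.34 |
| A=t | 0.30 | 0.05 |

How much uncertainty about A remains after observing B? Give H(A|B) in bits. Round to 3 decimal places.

Chain rule: H(A|B) = H(A,B) − H(B).
Marginals: p(A) = (0.2800, 0.3700, 0.3500), p(B) = (0.5300, 0.4700).
H(A,B) = 2.1740 bits; H(B) = 0.9974 bits.
H(A|B) = 2.1740 − 0.9974 = 1.177 bits.

1.177 bits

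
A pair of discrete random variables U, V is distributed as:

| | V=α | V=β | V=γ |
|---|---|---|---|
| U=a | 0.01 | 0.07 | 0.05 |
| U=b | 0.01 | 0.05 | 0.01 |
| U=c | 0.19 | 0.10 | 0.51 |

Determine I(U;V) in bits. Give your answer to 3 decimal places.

0.141 bits

Marginals: p(U) = (0.1300, 0.0700, 0.8000), p(V) = (0.2100, 0.2200, 0.5700).
I(U;V) = H(U) + H(V) − H(U,V).
H(U) = 0.9087, H(V) = 1.4156, H(U,V) = 2.1829.
I(U;V) = 0.9087 + 1.4156 − 2.1829 = 0.141 bits.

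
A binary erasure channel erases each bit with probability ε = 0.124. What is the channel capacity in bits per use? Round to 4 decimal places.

0.8760 bits

Binary erasure channel: capacity C = 1 − ε.
C = 1 − 0.124 = 0.8760 bits per channel use.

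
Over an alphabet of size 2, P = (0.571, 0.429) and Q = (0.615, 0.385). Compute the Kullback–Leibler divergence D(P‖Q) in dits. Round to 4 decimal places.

D(P‖Q) = Σ p·log₁₀(p/q).
  0.571·log₁₀(0.571/0.615) = -0.01841
  0.429·log₁₀(0.429/0.385) = 0.02016
D(P‖Q) = 0.0018 dits.

0.0018 dits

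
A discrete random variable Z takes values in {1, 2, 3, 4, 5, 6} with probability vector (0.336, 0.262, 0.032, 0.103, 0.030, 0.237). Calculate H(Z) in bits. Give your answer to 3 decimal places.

H(Z) = −Σ p·log₂ p.
  −(0.336)·log₂(0.336) = 0.5287
  −(0.262)·log₂(0.262) = 0.5063
  −(0.032)·log₂(0.032) = 0.1589
  −(0.103)·log₂(0.103) = 0.3378
  −(0.030)·log₂(0.030) = 0.1518
  −(0.237)·log₂(0.237) = 0.4923
Sum: 0.5287 + 0.5063 + 0.1589 + 0.3378 + 0.1518 + 0.4923 = 2.176 bits.

2.176 bits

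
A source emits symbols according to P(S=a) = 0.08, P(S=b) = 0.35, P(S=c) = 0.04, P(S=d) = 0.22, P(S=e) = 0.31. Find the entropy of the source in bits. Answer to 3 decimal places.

2.012 bits

H(S) = −Σ p·log₂ p.
  −(0.08)·log₂(0.08) = 0.2915
  −(0.35)·log₂(0.35) = 0.5301
  −(0.04)·log₂(0.04) = 0.1858
  −(0.22)·log₂(0.22) = 0.4806
  −(0.31)·log₂(0.31) = 0.5238
Sum: 0.2915 + 0.5301 + 0.1858 + 0.4806 + 0.5238 = 2.012 bits.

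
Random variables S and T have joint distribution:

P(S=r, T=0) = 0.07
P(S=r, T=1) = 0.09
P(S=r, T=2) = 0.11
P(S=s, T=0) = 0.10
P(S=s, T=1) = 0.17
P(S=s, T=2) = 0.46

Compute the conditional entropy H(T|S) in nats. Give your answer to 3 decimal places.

Chain rule: H(T|S) = H(S,T) − H(S).
Marginals: p(S) = (0.2700, 0.7300), p(T) = (0.1700, 0.2600, 0.5700).
H(S,T) = 1.5344 nats; H(S) = 0.5833 nats.
H(T|S) = 1.5344 − 0.5833 = 0.951 nats.

0.951 nats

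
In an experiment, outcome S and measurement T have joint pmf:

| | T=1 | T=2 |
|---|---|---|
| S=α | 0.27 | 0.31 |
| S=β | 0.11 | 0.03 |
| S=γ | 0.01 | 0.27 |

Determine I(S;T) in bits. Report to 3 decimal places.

0.220 bits

Marginals: p(S) = (0.5800, 0.1400, 0.2800), p(T) = (0.3900, 0.6100).
I(S;T) = H(S) + H(T) − H(S,T).
H(S) = 1.3671, H(T) = 0.9648, H(S,T) = 2.1123.
I(S;T) = 1.3671 + 0.9648 − 2.1123 = 0.220 bits.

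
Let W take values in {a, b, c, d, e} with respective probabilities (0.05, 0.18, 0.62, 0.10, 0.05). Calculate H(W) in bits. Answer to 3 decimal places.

1.637 bits

H(W) = −Σ p·log₂ p.
  −(0.05)·log₂(0.05) = 0.2161
  −(0.18)·log₂(0.18) = 0.4453
  −(0.62)·log₂(0.62) = 0.4276
  −(0.10)·log₂(0.10) = 0.3322
  −(0.05)·log₂(0.05) = 0.2161
Sum: 0.2161 + 0.4453 + 0.4276 + 0.3322 + 0.2161 = 1.637 bits.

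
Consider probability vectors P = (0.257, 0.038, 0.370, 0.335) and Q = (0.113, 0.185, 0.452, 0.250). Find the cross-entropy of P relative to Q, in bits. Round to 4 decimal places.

H(P,Q) = −Σ p·log₂ q.
  −0.257·log₂(0.113) = 0.80842
  −0.038·log₂(0.185) = 0.09251
  −0.370·log₂(0.452) = 0.42387
  −0.335·log₂(0.250) = 0.67000
H(P,Q) = 1.9948 bits.

1.9948 bits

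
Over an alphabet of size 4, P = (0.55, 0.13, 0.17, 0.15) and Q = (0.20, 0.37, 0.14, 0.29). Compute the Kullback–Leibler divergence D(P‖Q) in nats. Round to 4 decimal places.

D(P‖Q) = Σ p·ln(p/q).
  0.55·ln(0.55/0.20) = 0.55638
  0.13·ln(0.13/0.37) = -0.13598
  0.17·ln(0.17/0.14) = 0.03301
  0.15·ln(0.15/0.29) = -0.09889
D(P‖Q) = 0.3545 nats.

0.3545 nats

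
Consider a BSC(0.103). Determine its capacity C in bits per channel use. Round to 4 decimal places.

Binary symmetric channel: C = 1 − h₂(ε) where h₂ is the binary entropy function.
h₂(0.103) = −0.103·log₂0.103 − 0.897·log₂0.897 = 0.4784.
C = 1 − 0.4784 = 0.5216 bits per channel use.

0.5216 bits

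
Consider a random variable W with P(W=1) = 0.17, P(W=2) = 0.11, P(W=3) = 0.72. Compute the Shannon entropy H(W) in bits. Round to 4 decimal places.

H(W) = −Σ p·log₂ p.
  −(0.17)·log₂(0.17) = 0.43459
  −(0.11)·log₂(0.11) = 0.35029
  −(0.72)·log₂(0.72) = 0.34123
Sum: 0.43459 + 0.35029 + 0.34123 = 1.1261 bits.

1.1261 bits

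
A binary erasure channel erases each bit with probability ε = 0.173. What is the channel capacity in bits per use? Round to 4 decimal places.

Binary erasure channel: capacity C = 1 − ε.
C = 1 − 0.173 = 0.8270 bits per channel use.

0.8270 bits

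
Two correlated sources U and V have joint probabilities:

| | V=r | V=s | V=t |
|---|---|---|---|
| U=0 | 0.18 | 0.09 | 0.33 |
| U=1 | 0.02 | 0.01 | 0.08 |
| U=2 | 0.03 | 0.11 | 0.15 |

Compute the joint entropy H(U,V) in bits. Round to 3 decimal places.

H(U,V) = −Σ p(x,y)·log₂ p(x,y) over all 9 cells.
  cell (0,r): −0.18·log₂0.18 = 0.4453
  cell (0,s): −0.09·log₂0.09 = 0.3127
  cell (0,t): −0.33·log₂0.33 = 0.5278
  cell (1,r): −0.02·log₂0.02 = 0.1129
  cell (1,s): −0.01·log₂0.01 = 0.0664
  cell (1,t): −0.08·log₂0.08 = 0.2915
  cell (2,r): −0.03·log₂0.03 = 0.1518
  cell (2,s): −0.11·log₂0.11 = 0.3503
  cell (2,t): −0.15·log₂0.15 = 0.4105
Sum = 2.669 bits.

2.669 bits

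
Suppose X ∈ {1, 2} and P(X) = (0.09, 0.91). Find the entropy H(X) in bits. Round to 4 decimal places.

H(X) = −Σ p·log₂ p.
  −(0.09)·log₂(0.09) = 0.31265
  −(0.91)·log₂(0.91) = 0.12382
Sum: 0.31265 + 0.12382 = 0.4365 bits.

0.4365 bits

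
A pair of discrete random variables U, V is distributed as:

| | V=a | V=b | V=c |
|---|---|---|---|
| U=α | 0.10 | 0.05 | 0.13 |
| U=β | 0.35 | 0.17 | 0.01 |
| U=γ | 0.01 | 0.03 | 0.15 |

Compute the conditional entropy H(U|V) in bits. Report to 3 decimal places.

1.058 bits

Marginals: p(U) = (0.2800, 0.5300, 0.1900), p(V) = (0.4600, 0.2500, 0.2900).
H(U|V) = Σ p(V) · H(U|V=·).
  V=a: p=0.4600, H(U|V=a) = 0.8987
  V=b: p=0.2500, H(U|V=b) = 1.2098
  V=c: p=0.2900, H(U|V=c) = 1.1784
Weighted sum = 1.058 bits.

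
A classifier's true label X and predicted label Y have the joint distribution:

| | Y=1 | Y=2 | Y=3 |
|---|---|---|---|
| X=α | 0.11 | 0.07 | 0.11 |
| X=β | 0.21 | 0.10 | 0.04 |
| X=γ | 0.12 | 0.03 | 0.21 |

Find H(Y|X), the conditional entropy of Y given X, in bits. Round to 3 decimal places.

Marginals: p(X) = (0.2900, 0.3500, 0.3600), p(Y) = (0.4400, 0.2000, 0.3600).
H(Y|X) = Σ p(X) · H(Y|X=·).
  X=α: p=0.2900, H(Y|X=α) = 1.5559
  X=β: p=0.3500, H(Y|X=β) = 1.3162
  X=γ: p=0.3600, H(Y|X=γ) = 1.2807
Weighted sum = 1.373 bits.

1.373 bits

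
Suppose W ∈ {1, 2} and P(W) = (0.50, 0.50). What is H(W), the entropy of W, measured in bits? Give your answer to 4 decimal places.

H(W) = −Σ p·log₂ p.
  −(0.50)·log₂(0.50) = 0.50000
  −(0.50)·log₂(0.50) = 0.50000
Sum: 0.50000 + 0.50000 = 1.0000 bits.

1.0000 bits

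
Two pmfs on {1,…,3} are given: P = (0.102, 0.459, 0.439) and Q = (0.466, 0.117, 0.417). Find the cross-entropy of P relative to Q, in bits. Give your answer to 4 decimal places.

2.0871 bits

H(P,Q) = −Σ p·log₂ q.
  −0.102·log₂(0.466) = 0.11236
  −0.459·log₂(0.117) = 1.42080
  −0.439·log₂(0.417) = 0.55397
H(P,Q) = 2.0871 bits.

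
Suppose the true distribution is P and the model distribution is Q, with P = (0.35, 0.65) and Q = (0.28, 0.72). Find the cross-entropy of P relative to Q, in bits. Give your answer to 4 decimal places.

0.9508 bits

H(P,Q) = −Σ p·log₂ q.
  −0.35·log₂(0.28) = 0.64278
  −0.65·log₂(0.72) = 0.30806
H(P,Q) = 0.9508 bits.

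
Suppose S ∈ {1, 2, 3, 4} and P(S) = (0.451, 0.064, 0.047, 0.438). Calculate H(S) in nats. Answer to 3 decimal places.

H(S) = −Σ p·ln p.
  −(0.451)·ln(0.451) = 0.3591
  −(0.064)·ln(0.064) = 0.1759
  −(0.047)·ln(0.047) = 0.1437
  −(0.438)·ln(0.438) = 0.3616
Sum: 0.3591 + 0.1759 + 0.1437 + 0.3616 = 1.040 nats.

1.040 nats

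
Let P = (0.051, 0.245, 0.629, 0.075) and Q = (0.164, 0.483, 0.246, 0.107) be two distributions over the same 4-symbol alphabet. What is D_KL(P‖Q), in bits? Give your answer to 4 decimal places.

D(P‖Q) = Σ p·log₂(p/q).
  0.051·log₂(0.051/0.164) = -0.08594
  0.245·log₂(0.245/0.483) = -0.23991
  0.629·log₂(0.629/0.246) = 0.85192
  0.075·log₂(0.075/0.107) = -0.03845
D(P‖Q) = 0.4876 bits.

0.4876 bits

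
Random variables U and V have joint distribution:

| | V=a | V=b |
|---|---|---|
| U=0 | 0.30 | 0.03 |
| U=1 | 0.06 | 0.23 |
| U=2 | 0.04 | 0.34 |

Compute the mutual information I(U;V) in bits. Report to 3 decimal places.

Marginals: p(U) = (0.3300, 0.2900, 0.3800), p(V) = (0.4000, 0.6000).
I(U;V) = H(U) + H(V) − H(U,V).
H(U) = 1.5762, H(V) = 0.9710, H(U,V) = 2.1190.
I(U;V) = 1.5762 + 0.9710 − 2.1190 = 0.428 bits.

0.428 bits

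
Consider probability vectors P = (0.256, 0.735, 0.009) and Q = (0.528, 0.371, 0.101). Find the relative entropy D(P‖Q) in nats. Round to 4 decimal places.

D(P‖Q) = Σ p·ln(p/q).
  0.256·ln(0.256/0.528) = -0.18532
  0.735·ln(0.735/0.371) = 0.50250
  0.009·ln(0.009/0.101) = -0.02176
D(P‖Q) = 0.2954 nats.

0.2954 nats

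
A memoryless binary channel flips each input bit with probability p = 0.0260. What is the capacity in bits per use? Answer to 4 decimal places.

Binary symmetric channel: C = 1 − h₂(ε) where h₂ is the binary entropy function.
h₂(0.0260) = −0.0260·log₂0.0260 − 0.9740·log₂0.9740 = 0.1739.
C = 1 − 0.1739 = 0.8261 bits per channel use.

0.8261 bits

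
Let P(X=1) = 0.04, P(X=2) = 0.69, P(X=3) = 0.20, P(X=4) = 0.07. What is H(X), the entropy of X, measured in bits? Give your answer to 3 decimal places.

1.288 bits

H(X) = −Σ p·log₂ p.
  −(0.04)·log₂(0.04) = 0.1858
  −(0.69)·log₂(0.69) = 0.3694
  −(0.20)·log₂(0.20) = 0.4644
  −(0.07)·log₂(0.07) = 0.2686
Sum: 0.1858 + 0.3694 + 0.4644 + 0.2686 = 1.288 bits.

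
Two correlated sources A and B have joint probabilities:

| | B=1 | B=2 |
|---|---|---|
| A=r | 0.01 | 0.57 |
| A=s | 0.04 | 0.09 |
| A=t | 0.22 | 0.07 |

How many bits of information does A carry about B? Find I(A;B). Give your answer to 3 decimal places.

0.422 bits

Marginals: p(A) = (0.5800, 0.1300, 0.2900), p(B) = (0.2700, 0.7300).
I(A;B) = H(A) + H(B) − H(A,B).
H(A) = 1.3564, H(B) = 0.8415, H(A,B) = 1.7762.
I(A;B) = 1.3564 + 0.8415 − 1.7762 = 0.422 bits.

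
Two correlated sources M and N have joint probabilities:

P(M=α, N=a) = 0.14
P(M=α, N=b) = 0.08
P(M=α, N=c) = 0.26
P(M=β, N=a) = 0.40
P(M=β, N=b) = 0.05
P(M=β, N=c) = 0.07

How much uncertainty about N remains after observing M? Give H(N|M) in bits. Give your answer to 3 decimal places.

1.208 bits

Chain rule: H(N|M) = H(M,N) − H(M).
Marginals: p(M) = (0.4800, 0.5200), p(N) = (0.5400, 0.1300, 0.3300).
H(M,N) = 2.2073 bits; H(M) = 0.9988 bits.
H(N|M) = 2.2073 − 0.9988 = 1.208 bits.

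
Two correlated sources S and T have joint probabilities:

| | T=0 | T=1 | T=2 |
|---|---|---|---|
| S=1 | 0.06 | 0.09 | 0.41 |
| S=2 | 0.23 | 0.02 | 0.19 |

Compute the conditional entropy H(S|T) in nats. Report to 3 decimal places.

Chain rule: H(S|T) = H(S,T) − H(T).
Marginals: p(S) = (0.5600, 0.4400), p(T) = (0.2900, 0.1100, 0.6000).
H(S,T) = 1.4829 nats; H(T) = 0.9083 nats.
H(S|T) = 1.4829 − 0.9083 = 0.575 nats.

0.575 nats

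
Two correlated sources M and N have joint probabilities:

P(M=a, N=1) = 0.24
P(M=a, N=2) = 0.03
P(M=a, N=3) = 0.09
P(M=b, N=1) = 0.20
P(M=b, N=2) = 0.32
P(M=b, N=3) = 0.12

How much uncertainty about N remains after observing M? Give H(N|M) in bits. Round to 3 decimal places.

Marginals: p(M) = (0.3600, 0.6400), p(N) = (0.4400, 0.3500, 0.2100).
H(N|M) = Σ p(M) · H(N|M=·).
  M=a: p=0.3600, H(N|M=a) = 1.1887
  M=b: p=0.6400, H(N|M=b) = 1.4772
Weighted sum = 1.373 bits.

1.373 bits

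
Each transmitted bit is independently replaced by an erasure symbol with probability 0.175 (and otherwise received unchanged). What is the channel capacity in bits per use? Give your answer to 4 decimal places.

Binary erasure channel: capacity C = 1 − ε.
C = 1 − 0.175 = 0.8250 bits per channel use.

0.8250 bits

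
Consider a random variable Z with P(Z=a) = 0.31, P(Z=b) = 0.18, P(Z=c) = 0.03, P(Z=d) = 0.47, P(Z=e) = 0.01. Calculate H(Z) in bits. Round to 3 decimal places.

H(Z) = −Σ p·log₂ p.
  −(0.31)·log₂(0.31) = 0.5238
  −(0.18)·log₂(0.18) = 0.4453
  −(0.03)·log₂(0.03) = 0.1518
  −(0.47)·log₂(0.47) = 0.5120
  −(0.01)·log₂(0.01) = 0.0664
Sum: 0.5238 + 0.4453 + 0.1518 + 0.5120 + 0.0664 = 1.699 bits.

1.699 bits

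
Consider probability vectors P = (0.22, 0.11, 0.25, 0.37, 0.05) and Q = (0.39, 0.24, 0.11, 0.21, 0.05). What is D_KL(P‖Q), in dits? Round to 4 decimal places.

0.0882 dits

D(P‖Q) = Σ p·log₁₀(p/q).
  0.22·log₁₀(0.22/0.39) = -0.05470
  0.11·log₁₀(0.11/0.24) = -0.03727
  0.25·log₁₀(0.25/0.11) = 0.08914
  0.37·log₁₀(0.37/0.21) = 0.09101
  0.05·log₁₀(0.05/0.05) = 0.00000
D(P‖Q) = 0.0882 dits.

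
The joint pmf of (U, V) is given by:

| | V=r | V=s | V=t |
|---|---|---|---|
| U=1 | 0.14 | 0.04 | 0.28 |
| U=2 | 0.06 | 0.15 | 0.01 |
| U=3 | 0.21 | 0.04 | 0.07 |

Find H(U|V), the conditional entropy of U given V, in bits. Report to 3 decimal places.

1.199 bits

Chain rule: H(U|V) = H(U,V) − H(V).
Marginals: p(U) = (0.4600, 0.2200, 0.3200), p(V) = (0.4100, 0.2300, 0.3600).
H(U,V) = 2.7447 bits; H(V) = 1.5457 bits.
H(U|V) = 2.7447 − 1.5457 = 1.199 bits.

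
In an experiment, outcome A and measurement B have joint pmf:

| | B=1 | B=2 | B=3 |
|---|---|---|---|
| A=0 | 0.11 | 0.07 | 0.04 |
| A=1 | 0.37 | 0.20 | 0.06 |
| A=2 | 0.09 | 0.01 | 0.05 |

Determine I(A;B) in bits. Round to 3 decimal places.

0.060 bits

Marginals: p(A) = (0.2200, 0.6300, 0.1500), p(B) = (0.5700, 0.2800, 0.1500).
I(A;B) = H(A) + H(B) − H(A,B).
H(A) = 1.3111, H(B) = 1.3870, H(A,B) = 2.6384.
I(A;B) = 1.3111 + 1.3870 − 2.6384 = 0.060 bits.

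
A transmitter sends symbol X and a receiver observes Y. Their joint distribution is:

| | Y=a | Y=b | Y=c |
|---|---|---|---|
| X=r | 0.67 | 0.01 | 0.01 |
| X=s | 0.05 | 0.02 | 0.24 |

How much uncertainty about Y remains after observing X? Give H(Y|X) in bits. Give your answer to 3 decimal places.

0.450 bits

Chain rule: H(Y|X) = H(X,Y) − H(X).
Marginals: p(X) = (0.6900, 0.3100), p(Y) = (0.7200, 0.0300, 0.2500).
H(X,Y) = 1.3431 bits; H(X) = 0.8932 bits.
H(Y|X) = 1.3431 − 0.8932 = 0.450 bits.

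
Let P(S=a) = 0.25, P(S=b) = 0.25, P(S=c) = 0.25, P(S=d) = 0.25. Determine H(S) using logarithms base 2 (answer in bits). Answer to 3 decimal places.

2.000 bits

H(S) = −Σ p·log₂ p.
  −(0.25)·log₂(0.25) = 0.5000
  −(0.25)·log₂(0.25) = 0.5000
  −(0.25)·log₂(0.25) = 0.5000
  −(0.25)·log₂(0.25) = 0.5000
Sum: 0.5000 + 0.5000 + 0.5000 + 0.5000 = 2.000 bits.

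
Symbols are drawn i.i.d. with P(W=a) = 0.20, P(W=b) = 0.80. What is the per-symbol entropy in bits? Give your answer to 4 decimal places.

H(W) = −Σ p·log₂ p.
  −(0.20)·log₂(0.20) = 0.46439
  −(0.80)·log₂(0.80) = 0.25754
Sum: 0.46439 + 0.25754 = 0.7219 bits.

0.7219 bits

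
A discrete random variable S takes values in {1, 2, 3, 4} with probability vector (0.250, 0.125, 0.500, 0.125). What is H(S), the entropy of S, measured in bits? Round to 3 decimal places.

H(S) = −Σ p·log₂ p.
  −(0.250)·log₂(0.250) = 0.5000
  −(0.125)·log₂(0.125) = 0.3750
  −(0.500)·log₂(0.500) = 0.5000
  −(0.125)·log₂(0.125) = 0.3750
Sum: 0.5000 + 0.3750 + 0.5000 + 0.3750 = 1.750 bits.

1.750 bits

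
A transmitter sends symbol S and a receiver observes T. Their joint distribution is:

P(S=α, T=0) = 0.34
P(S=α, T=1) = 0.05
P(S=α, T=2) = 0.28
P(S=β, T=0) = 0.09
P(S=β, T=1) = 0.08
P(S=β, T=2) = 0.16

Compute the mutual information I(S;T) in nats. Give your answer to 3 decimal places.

0.039 nats

Marginals: p(S) = (0.6700, 0.3300), p(T) = (0.4300, 0.1300, 0.4400).
I(S;T) = H(S) + H(T) − H(S,T).
H(S) = 0.6342, H(T) = 0.9894, H(S,T) = 1.5850.
I(S;T) = 0.6342 + 0.9894 − 1.5850 = 0.039 nats.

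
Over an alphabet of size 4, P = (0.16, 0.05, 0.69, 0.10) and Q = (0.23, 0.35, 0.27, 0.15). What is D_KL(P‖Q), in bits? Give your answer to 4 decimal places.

0.6514 bits

D(P‖Q) = Σ p·log₂(p/q).
  0.16·log₂(0.16/0.23) = -0.08377
  0.05·log₂(0.05/0.35) = -0.14037
  0.69·log₂(0.69/0.27) = 0.93401
  0.10·log₂(0.10/0.15) = -0.05850
D(P‖Q) = 0.6514 bits.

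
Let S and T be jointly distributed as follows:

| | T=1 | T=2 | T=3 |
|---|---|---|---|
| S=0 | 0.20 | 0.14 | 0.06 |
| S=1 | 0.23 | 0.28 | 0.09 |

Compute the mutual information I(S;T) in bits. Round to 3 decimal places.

0.011 bits

Marginals: p(S) = (0.4000, 0.6000), p(T) = (0.4300, 0.4200, 0.1500).
I(S;T) = H(S) + H(T) − H(S,T).
H(S) = 0.9710, H(T) = 1.4598, H(S,T) = 2.4196.
I(S;T) = 0.9710 + 1.4598 − 2.4196 = 0.011 bits.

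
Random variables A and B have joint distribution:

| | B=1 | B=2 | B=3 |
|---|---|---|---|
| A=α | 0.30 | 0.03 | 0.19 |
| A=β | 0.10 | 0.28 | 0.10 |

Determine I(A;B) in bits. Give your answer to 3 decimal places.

Marginals: p(A) = (0.5200, 0.4800), p(B) = (0.4000, 0.3100, 0.2900).
I(A;B) = H(A) + H(B) − H(A,B).
H(A) = 0.9988, H(B) = 1.5705, H(A,B) = 2.3067.
I(A;B) = 0.9988 + 1.5705 − 2.3067 = 0.263 bits.

0.263 bits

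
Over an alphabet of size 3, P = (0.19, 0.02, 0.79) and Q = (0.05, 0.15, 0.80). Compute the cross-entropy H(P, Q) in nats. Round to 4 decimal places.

0.7834 nats

H(P,Q) = −Σ p·ln q.
  −0.19·ln(0.05) = 0.56919
  −0.02·ln(0.15) = 0.03794
  −0.79·ln(0.80) = 0.17628
H(P,Q) = 0.7834 nats.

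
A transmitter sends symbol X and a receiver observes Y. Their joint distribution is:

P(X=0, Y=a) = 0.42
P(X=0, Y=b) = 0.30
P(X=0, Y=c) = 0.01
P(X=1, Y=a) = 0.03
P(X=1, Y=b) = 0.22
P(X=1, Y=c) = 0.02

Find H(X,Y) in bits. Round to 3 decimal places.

1.858 bits

H(X,Y) = −Σ p(x,y)·log₂ p(x,y) over all 6 cells.
  cell (0,a): −0.42·log₂0.42 = 0.5256
  cell (0,b): −0.30·log₂0.30 = 0.5211
  cell (0,c): −0.01·log₂0.01 = 0.0664
  cell (1,a): −0.03·log₂0.03 = 0.1518
  cell (1,b): −0.22·log₂0.22 = 0.4806
  cell (1,c): −0.02·log₂0.02 = 0.1129
Sum = 1.858 bits.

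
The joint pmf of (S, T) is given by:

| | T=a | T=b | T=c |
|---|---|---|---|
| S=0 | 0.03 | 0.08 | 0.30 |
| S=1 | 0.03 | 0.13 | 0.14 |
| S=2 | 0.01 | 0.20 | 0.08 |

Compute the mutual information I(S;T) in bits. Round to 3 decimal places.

0.135 bits

Marginals: p(S) = (0.4100, 0.3000, 0.2900), p(T) = (0.0700, 0.4100, 0.5200).
I(S;T) = H(S) + H(T) − H(S,T).
H(S) = 1.5664, H(T) = 1.2865, H(S,T) = 2.7182.
I(S;T) = 1.5664 + 1.2865 − 2.7182 = 0.135 bits.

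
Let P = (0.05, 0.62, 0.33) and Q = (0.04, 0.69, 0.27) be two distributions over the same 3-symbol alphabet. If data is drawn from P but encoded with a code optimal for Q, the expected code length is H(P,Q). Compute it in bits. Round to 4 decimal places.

H(P,Q) = −Σ p·log₂ q.
  −0.05·log₂(0.04) = 0.23219
  −0.62·log₂(0.69) = 0.33191
  −0.33·log₂(0.27) = 0.62336
H(P,Q) = 1.1875 bits.

1.1875 bits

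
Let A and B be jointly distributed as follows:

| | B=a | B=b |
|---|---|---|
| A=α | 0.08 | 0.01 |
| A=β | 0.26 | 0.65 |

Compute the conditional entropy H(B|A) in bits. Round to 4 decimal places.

Marginals: p(A) = (0.0900, 0.9100), p(B) = (0.3400, 0.6600).
H(B|A) = Σ p(A) · H(B|A=·).
  A=α: p=0.0900, H(B|A=α) = 0.5033
  A=β: p=0.9100, H(B|A=β) = 0.8631
Weighted sum = 0.8307 bits.

0.8307 bits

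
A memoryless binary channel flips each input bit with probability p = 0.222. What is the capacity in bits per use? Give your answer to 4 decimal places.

Binary symmetric channel: C = 1 − h₂(ε) where h₂ is the binary entropy function.
h₂(0.222) = −0.222·log₂0.222 − 0.778·log₂0.778 = 0.7638.
C = 1 − 0.7638 = 0.2362 bits per channel use.

0.2362 bits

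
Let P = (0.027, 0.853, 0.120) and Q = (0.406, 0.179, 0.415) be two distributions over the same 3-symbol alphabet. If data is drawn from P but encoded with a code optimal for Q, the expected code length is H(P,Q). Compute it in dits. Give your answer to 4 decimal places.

0.6937 dits

H(P,Q) = −Σ p·log₁₀ q.
  −0.027·log₁₀(0.406) = 0.01057
  −0.853·log₁₀(0.179) = 0.63732
  −0.120·log₁₀(0.415) = 0.04583
H(P,Q) = 0.6937 dits.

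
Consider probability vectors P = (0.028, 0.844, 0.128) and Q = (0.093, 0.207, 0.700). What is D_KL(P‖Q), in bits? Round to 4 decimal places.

D(P‖Q) = Σ p·log₂(p/q).
  0.028·log₂(0.028/0.093) = -0.04849
  0.844·log₂(0.844/0.207) = 1.71130
  0.128·log₂(0.128/0.700) = -0.31376
D(P‖Q) = 1.3491 bits.

1.3491 bits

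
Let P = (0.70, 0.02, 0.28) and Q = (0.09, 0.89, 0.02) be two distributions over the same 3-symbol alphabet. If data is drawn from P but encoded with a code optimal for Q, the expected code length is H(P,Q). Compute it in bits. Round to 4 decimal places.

4.0154 bits

H(P,Q) = −Σ p·log₂ q.
  −0.70·log₂(0.09) = 2.43175
  −0.02·log₂(0.89) = 0.00336
  −0.28·log₂(0.02) = 1.58028
H(P,Q) = 4.0154 bits.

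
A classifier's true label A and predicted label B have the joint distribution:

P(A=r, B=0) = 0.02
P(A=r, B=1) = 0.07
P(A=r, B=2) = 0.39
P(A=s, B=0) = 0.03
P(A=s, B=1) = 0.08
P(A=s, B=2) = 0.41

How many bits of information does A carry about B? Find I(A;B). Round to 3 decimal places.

Marginals: p(A) = (0.4800, 0.5200), p(B) = (0.0500, 0.1500, 0.8000).
I(A;B) = H(A) + H(B) − H(A,B).
H(A) = 0.9988, H(B) = 0.8842, H(A,B) = 1.8819.
I(A;B) = 0.9988 + 0.8842 − 1.8819 = 0.001 bits.

0.001 bits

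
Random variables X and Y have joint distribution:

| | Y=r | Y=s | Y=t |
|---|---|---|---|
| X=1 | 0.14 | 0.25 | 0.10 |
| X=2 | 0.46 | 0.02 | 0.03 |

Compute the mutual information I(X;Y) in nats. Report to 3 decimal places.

0.225 nats

Marginals: p(X) = (0.4900, 0.5100), p(Y) = (0.6000, 0.2700, 0.1300).
I(X;Y) = Σ p(x,y)·ln[p(x,y)/(p(x)p(y))].
  (1,r): 0.14·ln(0.4762) = -0.1039
  (1,s): 0.25·ln(1.8896) = 0.1591
  (1,t): 0.10·ln(1.5699) = 0.0451
  (2,r): 0.46·ln(1.5033) = 0.1875
  (2,s): 0.02·ln(0.1452) = -0.0386
  (2,t): 0.03·ln(0.4525) = -0.0238
Sum = 0.225 nats.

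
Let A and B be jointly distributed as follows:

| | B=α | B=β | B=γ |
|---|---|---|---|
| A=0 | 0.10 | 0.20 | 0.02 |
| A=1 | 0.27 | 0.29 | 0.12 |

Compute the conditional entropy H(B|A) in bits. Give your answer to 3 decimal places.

1.400 bits

Marginals: p(A) = (0.3200, 0.6800), p(B) = (0.3700, 0.4900, 0.1400).
H(B|A) = Σ p(A) · H(B|A=·).
  A=0: p=0.3200, H(B|A=0) = 1.1982
  A=1: p=0.6800, H(B|A=1) = 1.4951
Weighted sum = 1.400 bits.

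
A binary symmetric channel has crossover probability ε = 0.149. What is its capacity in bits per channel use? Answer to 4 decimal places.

Binary symmetric channel: C = 1 − h₂(ε) where h₂ is the binary entropy function.
h₂(0.149) = −0.149·log₂0.149 − 0.851·log₂0.851 = 0.6073.
C = 1 − 0.6073 = 0.3927 bits per channel use.

0.3927 bits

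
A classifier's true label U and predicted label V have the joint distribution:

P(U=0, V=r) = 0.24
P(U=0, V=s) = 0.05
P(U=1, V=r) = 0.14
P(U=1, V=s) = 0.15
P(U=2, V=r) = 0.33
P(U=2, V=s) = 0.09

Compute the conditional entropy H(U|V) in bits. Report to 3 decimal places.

1.490 bits

Marginals: p(U) = (0.2900, 0.2900, 0.4200), p(V) = (0.7100, 0.2900).
H(U|V) = Σ p(V) · H(U|V=·).
  V=r: p=0.7100, H(U|V=r) = 1.5046
  V=s: p=0.2900, H(U|V=s) = 1.4531
Weighted sum = 1.490 bits.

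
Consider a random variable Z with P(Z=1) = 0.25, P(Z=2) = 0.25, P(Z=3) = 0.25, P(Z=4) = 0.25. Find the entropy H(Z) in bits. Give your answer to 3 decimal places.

H(Z) = −Σ p·log₂ p.
  −(0.25)·log₂(0.25) = 0.5000
  −(0.25)·log₂(0.25) = 0.5000
  −(0.25)·log₂(0.25) = 0.5000
  −(0.25)·log₂(0.25) = 0.5000
Sum: 0.5000 + 0.5000 + 0.5000 + 0.5000 = 2.000 bits.

2.000 bits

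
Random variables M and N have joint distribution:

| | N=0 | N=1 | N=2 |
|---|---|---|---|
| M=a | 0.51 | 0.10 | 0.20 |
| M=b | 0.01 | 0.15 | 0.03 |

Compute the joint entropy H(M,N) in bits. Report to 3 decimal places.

H(M,N) = −Σ p(x,y)·log₂ p(x,y) over all 6 cells.
  cell (a,0): −0.51·log₂0.51 = 0.4954
  cell (a,1): −0.10·log₂0.10 = 0.3322
  cell (a,2): −0.20·log₂0.20 = 0.4644
  cell (b,0): −0.01·log₂0.01 = 0.0664
  cell (b,1): −0.15·log₂0.15 = 0.4105
  cell (b,2): −0.03·log₂0.03 = 0.1518
Sum = 1.921 bits.

1.921 bits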